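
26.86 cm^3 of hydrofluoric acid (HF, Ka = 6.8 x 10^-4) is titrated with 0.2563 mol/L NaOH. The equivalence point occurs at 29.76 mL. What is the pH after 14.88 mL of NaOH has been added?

3.17

14.88 mL is exactly half the equivalence volume (29.76/2), i.e. the half-equivalence point.
There, n(HA) = n(A^-), so pH = pKa = -log(6.8 x 10^-4) = 3.17.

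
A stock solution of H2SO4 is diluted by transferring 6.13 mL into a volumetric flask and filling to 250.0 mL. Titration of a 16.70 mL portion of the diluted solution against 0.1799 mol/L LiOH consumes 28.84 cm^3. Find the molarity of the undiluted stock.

6.34 M

n(LiOH) = 0.1799 x 0.02884 = 0.005188 mol.
n(H2SO4) in the aliquot = 0.005188 x 1/2 = 0.002594 mol.
[diluted H2SO4] = 0.002594 / 0.01670 = 0.1553 M.
Dilution factor = 250.0/6.130 = 40.78, so [stock] = 0.1553 x 40.78 = 6.34 M.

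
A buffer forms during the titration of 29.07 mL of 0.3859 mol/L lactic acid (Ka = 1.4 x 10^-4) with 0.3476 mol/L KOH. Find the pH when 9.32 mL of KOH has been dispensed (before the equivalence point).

3.46

Initial n(HC3H5O3) = 0.3859 x 0.02907 = 0.01122 mol.
n(KOH) added = 0.3476 x 0.009320 = 0.003240 mol, converting that many moles of HC3H5O3 to C3H5O3-.
Remaining n(HC3H5O3) = 0.007978 mol; n(C3H5O3-) = 0.003240 mol.
By Henderson-Hasselbalch, pH = pKa + log([A^-]/[HA]) = 3.85 + log(0.003240/0.007978) = 3.85 + (-0.39) = 3.46.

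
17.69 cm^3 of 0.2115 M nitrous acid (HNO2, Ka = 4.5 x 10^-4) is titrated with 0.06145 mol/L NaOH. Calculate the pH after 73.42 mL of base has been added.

11.93

n(acid) = 0.2115 x 0.01769 = 0.003741 mol; n(NaOH) added = 0.06145 x 0.07342 = 0.004512 mol.
Base is in excess by 0.004512 - 0.003741 = 0.0007702 mol in a total volume of 0.09111 L.
[OH^-] = 0.0007702/0.09111 = 0.008454 M, so pOH = 2.07 and pH = 14.00 - 2.07 = 11.93.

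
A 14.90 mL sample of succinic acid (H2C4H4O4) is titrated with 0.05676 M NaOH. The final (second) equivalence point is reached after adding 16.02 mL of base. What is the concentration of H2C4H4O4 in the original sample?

n(NaOH) = 0.05676 x 0.01602 = 0.0009093 mol.
At the final (second) equivalence point, 2 mol OH^- react per mol H2C4H4O4, so n(H2C4H4O4) = 0.0009093 / 2 = 0.0004546 mol.
[H2C4H4O4] = 0.0004546 / 0.01490 L = 0.0305 M.

0.0305 M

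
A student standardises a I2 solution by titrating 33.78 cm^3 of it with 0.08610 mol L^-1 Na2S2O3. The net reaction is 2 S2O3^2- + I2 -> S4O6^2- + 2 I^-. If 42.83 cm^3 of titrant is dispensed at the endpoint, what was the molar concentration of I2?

0.0546 M

n(Na2S2O3) = 0.08610 x 0.04283 = 0.003688 mol.
From the balanced equation, 2 mol Na2S2O3 reacts with 1 mol I2, so n(I2) = 0.003688 x 1/2 = 0.001844 mol.
[I2] = 0.001844 / 0.03378 L = 0.0546 M.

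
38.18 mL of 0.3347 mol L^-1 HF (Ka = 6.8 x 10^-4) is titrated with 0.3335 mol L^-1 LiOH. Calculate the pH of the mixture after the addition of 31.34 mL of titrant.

Initial n(HF) = 0.3347 x 0.03818 = 0.01278 mol.
n(LiOH) added = 0.3335 x 0.03134 = 0.01045 mol, converting that many moles of HF to F-.
Remaining n(HF) = 0.002327 mol; n(F-) = 0.01045 mol.
By Henderson-Hasselbalch, pH = pKa + log([A^-]/[HA]) = 3.17 + log(0.01045/0.002327) = 3.17 + (+0.65) = 3.82.

3.82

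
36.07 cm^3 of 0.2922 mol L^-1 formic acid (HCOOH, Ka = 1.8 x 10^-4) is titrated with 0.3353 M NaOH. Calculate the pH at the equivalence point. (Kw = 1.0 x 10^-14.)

8.47

n(HCOOH) = 0.2922 x 0.03607 = 0.01054 mol; V(NaOH) at equivalence = 0.01054/0.3353 = 0.03143 L.
At equivalence all the acid is converted to HCOO-; total volume = 0.03607 + 0.03143 = 0.06750 L, so [HCOO-] = 0.01054/0.06750 = 0.1561 M.
Kb = Kw/Ka = 1.0e-14 / 1.8 x 10^-4 = 5.56e-11.
[OH^-] = sqrt(Kb x [HCOO-]) = sqrt(5.56e-11 x 0.1561) = 2.95e-6 M.
pOH = 5.53, so pH = 14.00 - 5.53 = 8.47.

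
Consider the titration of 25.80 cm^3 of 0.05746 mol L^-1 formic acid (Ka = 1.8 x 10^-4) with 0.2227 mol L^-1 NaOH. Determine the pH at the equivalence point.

n(HCOOH) = 0.05746 x 0.02580 = 0.001482 mol; V(NaOH) at equivalence = 0.001482/0.2227 = 0.006657 L.
At equivalence all the acid is converted to HCOO-; total volume = 0.02580 + 0.006657 = 0.03246 L, so [HCOO-] = 0.001482/0.03246 = 0.04568 M.
Kb = Kw/Ka = 1.0e-14 / 1.8 x 10^-4 = 5.56e-11.
[OH^-] = sqrt(Kb x [HCOO-]) = sqrt(5.56e-11 x 0.04568) = 1.59e-6 M.
pOH = 5.80, so pH = 14.00 - 5.80 = 8.20.

8.20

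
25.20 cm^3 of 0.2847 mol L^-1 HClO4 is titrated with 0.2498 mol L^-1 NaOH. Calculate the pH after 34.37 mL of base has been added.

n(acid) = 0.2847 x 0.02520 = 0.007174 mol; n(NaOH) added = 0.2498 x 0.03437 = 0.008586 mol.
Base is in excess by 0.008586 - 0.007174 = 0.001411 mol in a total volume of 0.05957 L.
[OH^-] = 0.001411/0.05957 = 0.02369 M, so pOH = 1.63 and pH = 14.00 - 1.63 = 12.37.

12.37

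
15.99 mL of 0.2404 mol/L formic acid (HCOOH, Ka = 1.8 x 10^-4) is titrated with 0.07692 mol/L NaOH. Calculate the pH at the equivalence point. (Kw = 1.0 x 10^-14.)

n(HCOOH) = 0.2404 x 0.01599 = 0.003844 mol; V(NaOH) at equivalence = 0.003844/0.07692 = 0.04997 L.
At equivalence all the acid is converted to HCOO-; total volume = 0.01599 + 0.04997 = 0.06596 L, so [HCOO-] = 0.003844/0.06596 = 0.05827 M.
Kb = Kw/Ka = 1.0e-14 / 1.8 x 10^-4 = 5.56e-11.
[OH^-] = sqrt(Kb x [HCOO-]) = sqrt(5.56e-11 x 0.05827) = 1.80e-6 M.
pOH = 5.74, so pH = 14.00 - 5.74 = 8.26.

8.26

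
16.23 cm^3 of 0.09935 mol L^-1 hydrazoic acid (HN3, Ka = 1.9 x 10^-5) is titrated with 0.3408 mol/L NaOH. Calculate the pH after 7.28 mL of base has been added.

12.57

n(acid) = 0.09935 x 0.01623 = 0.001612 mol; n(NaOH) added = 0.3408 x 0.007280 = 0.002481 mol.
Base is in excess by 0.002481 - 0.001612 = 0.0008686 mol in a total volume of 0.02351 L.
[OH^-] = 0.0008686/0.02351 = 0.03694 M, so pOH = 1.43 and pH = 14.00 - 1.43 = 12.57.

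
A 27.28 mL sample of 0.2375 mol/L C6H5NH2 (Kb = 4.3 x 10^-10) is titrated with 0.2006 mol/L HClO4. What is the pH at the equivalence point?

n(C6H5NH2) = 0.2375 x 0.02728 = 0.006479 mol; V(HClO4) at equivalence = 0.006479/0.2006 = 0.03230 L.
At equivalence the base is fully converted to C6H5NH3+; total volume = 0.05958 L, so [C6H5NH3+] = 0.006479/0.05958 = 0.1087 M.
Ka(C6H5NH3+) = Kw/Kb = 1.0e-14 / 4.3 x 10^-10 = 2.33e-5.
[H^+] = sqrt(Ka x [C6H5NH3+]) = sqrt(2.33e-5 x 0.1087) = 0.00159 M.
pH = -log(0.00159) = 2.80.

2.80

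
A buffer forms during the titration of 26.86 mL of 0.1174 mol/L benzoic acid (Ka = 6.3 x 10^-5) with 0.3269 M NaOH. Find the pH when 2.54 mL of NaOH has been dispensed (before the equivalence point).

Initial n(C6H5COOH) = 0.1174 x 0.02686 = 0.003153 mol.
n(NaOH) added = 0.3269 x 0.002540 = 0.0008303 mol, converting that many moles of C6H5COOH to C6H5COO-.
Remaining n(C6H5COOH) = 0.002323 mol; n(C6H5COO-) = 0.0008303 mol.
By Henderson-Hasselbalch, pH = pKa + log([A^-]/[HA]) = 4.20 + log(0.0008303/0.002323) = 4.20 + (-0.45) = 3.75.

3.75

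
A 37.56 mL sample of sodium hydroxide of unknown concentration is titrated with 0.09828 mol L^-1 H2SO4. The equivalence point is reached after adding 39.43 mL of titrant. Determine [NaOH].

0.206 M

n(H2SO4) delivered = 0.09828 x 0.03943 = 0.003875 mol.
The reaction is 2 NaOH + 1 H2SO4, so n(NaOH) = 0.003875 x 2/1 = 0.007750 mol.
[NaOH] = 0.007750 mol / 0.03756 L = 0.206 M.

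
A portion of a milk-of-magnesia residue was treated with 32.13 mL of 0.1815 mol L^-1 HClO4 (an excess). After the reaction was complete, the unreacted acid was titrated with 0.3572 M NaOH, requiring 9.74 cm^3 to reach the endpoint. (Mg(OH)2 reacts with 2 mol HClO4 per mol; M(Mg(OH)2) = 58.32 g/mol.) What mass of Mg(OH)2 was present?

0.0686 g

Total n(HClO4) added = 0.1815 x 0.03213 = 0.005832 mol.
n(NaOH) used = 0.3572 x 0.009740 = 0.003479 mol, which equals the excess n(HClO4).
So n(HClO4) consumed by the sample = 0.005832 - 0.003479 = 0.002352 mol.
n(Mg(OH)2) = 0.002352 / 2 = 0.001176 mol.
mass = 0.001176 mol x 58.32 g/mol = 0.0686 g.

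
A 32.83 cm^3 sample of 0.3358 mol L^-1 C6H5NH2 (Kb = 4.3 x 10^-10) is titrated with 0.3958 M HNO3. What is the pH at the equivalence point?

2.69

n(C6H5NH2) = 0.3358 x 0.03283 = 0.01102 mol; V(HNO3) at equivalence = 0.01102/0.3958 = 0.02785 L.
At equivalence the base is fully converted to C6H5NH3+; total volume = 0.06068 L, so [C6H5NH3+] = 0.01102/0.06068 = 0.1817 M.
Ka(C6H5NH3+) = Kw/Kb = 1.0e-14 / 4.3 x 10^-10 = 2.33e-5.
[H^+] = sqrt(Ka x [C6H5NH3+]) = sqrt(2.33e-5 x 0.1817) = 0.00206 M.
pH = -log(0.00206) = 2.69.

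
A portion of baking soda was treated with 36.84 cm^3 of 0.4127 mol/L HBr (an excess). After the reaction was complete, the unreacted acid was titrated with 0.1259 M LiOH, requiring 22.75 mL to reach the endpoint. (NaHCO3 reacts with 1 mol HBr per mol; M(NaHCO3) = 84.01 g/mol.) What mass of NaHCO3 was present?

1.04 g

Total n(HBr) added = 0.4127 x 0.03684 = 0.01520 mol.
n(LiOH) used = 0.1259 x 0.02275 = 0.002864 mol, which equals the excess n(HBr).
So n(HBr) consumed by the sample = 0.01520 - 0.002864 = 0.01234 mol.
n(NaHCO3) = 0.01234 / 1 = 0.01234 mol.
mass = 0.01234 mol x 84.01 g/mol = 1.04 g.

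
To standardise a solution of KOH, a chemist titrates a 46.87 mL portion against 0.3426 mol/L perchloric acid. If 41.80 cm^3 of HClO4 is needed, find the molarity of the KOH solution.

0.306 M

n(HClO4) delivered = 0.3426 x 0.04180 = 0.01432 mol.
For a 1:1 reaction, n(KOH) = 0.01432 mol.
[KOH] = 0.01432 mol / 0.04687 L = 0.306 M.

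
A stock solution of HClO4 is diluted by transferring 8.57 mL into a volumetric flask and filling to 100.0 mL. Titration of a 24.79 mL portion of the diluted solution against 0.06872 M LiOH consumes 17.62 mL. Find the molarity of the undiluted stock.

0.570 M

n(LiOH) = 0.06872 x 0.01762 = 0.001211 mol.
n(HClO4) in the aliquot = 0.001211 mol.
[diluted HClO4] = 0.001211 / 0.02479 = 0.04884 M.
Dilution factor = 100.0/8.570 = 11.67, so [stock] = 0.04884 x 11.67 = 0.570 M.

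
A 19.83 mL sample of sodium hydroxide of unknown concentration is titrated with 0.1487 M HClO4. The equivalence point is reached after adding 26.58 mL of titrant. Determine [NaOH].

n(HClO4) delivered = 0.1487 x 0.02658 = 0.003952 mol.
For a 1:1 reaction, n(NaOH) = 0.003952 mol.
[NaOH] = 0.003952 mol / 0.01983 L = 0.199 M.

0.199 M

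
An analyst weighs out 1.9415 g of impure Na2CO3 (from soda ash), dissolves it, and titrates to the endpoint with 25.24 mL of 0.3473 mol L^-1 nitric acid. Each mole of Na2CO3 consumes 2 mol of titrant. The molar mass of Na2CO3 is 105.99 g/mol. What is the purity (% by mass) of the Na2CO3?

n(HNO3) = 0.3473 x 0.02524 = 0.008766 mol.
n(Na2CO3) = 0.008766 / 2 = 0.004383 mol.
mass of Na2CO3 = 0.004383 x 105.99 = 0.4645 g.
% purity = 0.4645 / 1.9415 x 100 = 23.9%.

23.9%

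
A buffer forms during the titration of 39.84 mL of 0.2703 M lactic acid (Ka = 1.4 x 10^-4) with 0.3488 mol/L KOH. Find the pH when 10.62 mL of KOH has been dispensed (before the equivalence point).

Initial n(HC3H5O3) = 0.2703 x 0.03984 = 0.01077 mol.
n(KOH) added = 0.3488 x 0.01062 = 0.003704 mol, converting that many moles of HC3H5O3 to C3H5O3-.
Remaining n(HC3H5O3) = 0.007064 mol; n(C3H5O3-) = 0.003704 mol.
By Henderson-Hasselbalch, pH = pKa + log([A^-]/[HA]) = 3.85 + log(0.003704/0.007064) = 3.85 + (-0.28) = 3.57.

3.57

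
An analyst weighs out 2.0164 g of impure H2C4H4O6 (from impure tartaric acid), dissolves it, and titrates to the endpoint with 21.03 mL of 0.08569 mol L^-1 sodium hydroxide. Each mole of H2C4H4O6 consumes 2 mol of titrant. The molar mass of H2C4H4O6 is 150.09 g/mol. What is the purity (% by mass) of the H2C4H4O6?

6.71%

n(NaOH) = 0.08569 x 0.02103 = 0.001802 mol.
n(H2C4H4O6) = 0.001802 / 2 = 0.0009010 mol.
mass of H2C4H4O6 = 0.0009010 x 150.09 = 0.1352 g.
% purity = 0.1352 / 2.0164 x 100 = 6.71%.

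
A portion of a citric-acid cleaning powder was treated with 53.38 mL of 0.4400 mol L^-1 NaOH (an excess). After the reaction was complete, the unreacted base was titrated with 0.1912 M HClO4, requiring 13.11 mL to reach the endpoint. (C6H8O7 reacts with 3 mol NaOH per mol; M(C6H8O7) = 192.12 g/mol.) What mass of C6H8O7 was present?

1.34 g

Total n(NaOH) added = 0.4400 x 0.05338 = 0.02349 mol.
n(HClO4) used = 0.1912 x 0.01311 = 0.002507 mol, which equals the excess n(NaOH).
So n(NaOH) consumed by the sample = 0.02349 - 0.002507 = 0.02098 mol.
n(C6H8O7) = 0.02098 / 3 = 0.006994 mol.
mass = 0.006994 mol x 192.12 g/mol = 1.34 g.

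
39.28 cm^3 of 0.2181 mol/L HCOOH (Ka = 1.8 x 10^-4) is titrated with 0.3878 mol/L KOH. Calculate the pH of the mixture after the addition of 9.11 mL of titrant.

Initial n(HCOOH) = 0.2181 x 0.03928 = 0.008567 mol.
n(KOH) added = 0.3878 x 0.009110 = 0.003533 mol, converting that many moles of HCOOH to HCOO-.
Remaining n(HCOOH) = 0.005034 mol; n(HCOO-) = 0.003533 mol.
By Henderson-Hasselbalch, pH = pKa + log([A^-]/[HA]) = 3.74 + log(0.003533/0.005034) = 3.74 + (-0.15) = 3.59.

3.59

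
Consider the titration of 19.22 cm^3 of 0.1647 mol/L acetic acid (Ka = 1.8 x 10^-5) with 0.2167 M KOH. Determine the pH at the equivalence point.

8.86

n(CH3COOH) = 0.1647 x 0.01922 = 0.003166 mol; V(KOH) at equivalence = 0.003166/0.2167 = 0.01461 L.
At equivalence all the acid is converted to CH3COO-; total volume = 0.01922 + 0.01461 = 0.03383 L, so [CH3COO-] = 0.003166/0.03383 = 0.09358 M.
Kb = Kw/Ka = 1.0e-14 / 1.8 x 10^-5 = 5.56e-10.
[OH^-] = sqrt(Kb x [CH3COO-]) = sqrt(5.56e-10 x 0.09358) = 7.21e-6 M.
pOH = 5.14, so pH = 14.00 - 5.14 = 8.86.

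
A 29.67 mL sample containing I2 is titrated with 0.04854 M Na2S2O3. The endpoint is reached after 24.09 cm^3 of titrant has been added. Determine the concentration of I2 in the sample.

0.0197 M

n(Na2S2O3) = 0.04854 x 0.02409 = 0.001169 mol.
From the balanced equation, 2 mol Na2S2O3 reacts with 1 mol I2, so n(I2) = 0.001169 x 1/2 = 0.0005847 mol.
[I2] = 0.0005847 / 0.02967 L = 0.0197 M.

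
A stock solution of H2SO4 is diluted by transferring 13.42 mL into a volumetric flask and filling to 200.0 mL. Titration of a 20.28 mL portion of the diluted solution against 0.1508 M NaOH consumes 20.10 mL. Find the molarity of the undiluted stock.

1.11 M

n(NaOH) = 0.1508 x 0.02010 = 0.003031 mol.
n(H2SO4) in the aliquot = 0.003031 x 1/2 = 0.001516 mol.
[diluted H2SO4] = 0.001516 / 0.02028 = 0.07473 M.
Dilution factor = 200.0/13.42 = 14.90, so [stock] = 0.07473 x 14.90 = 1.11 M.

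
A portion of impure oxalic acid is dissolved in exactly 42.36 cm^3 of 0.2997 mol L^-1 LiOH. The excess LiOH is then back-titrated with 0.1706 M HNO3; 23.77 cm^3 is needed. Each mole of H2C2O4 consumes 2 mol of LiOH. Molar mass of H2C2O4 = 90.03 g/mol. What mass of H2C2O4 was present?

Total n(LiOH) added = 0.2997 x 0.04236 = 0.01270 mol.
n(HNO3) used = 0.1706 x 0.02377 = 0.004055 mol, which equals the excess n(LiOH).
So n(LiOH) consumed by the sample = 0.01270 - 0.004055 = 0.008640 mol.
n(H2C2O4) = 0.008640 / 2 = 0.004320 mol.
mass = 0.004320 mol x 90.03 g/mol = 0.389 g.

0.389 g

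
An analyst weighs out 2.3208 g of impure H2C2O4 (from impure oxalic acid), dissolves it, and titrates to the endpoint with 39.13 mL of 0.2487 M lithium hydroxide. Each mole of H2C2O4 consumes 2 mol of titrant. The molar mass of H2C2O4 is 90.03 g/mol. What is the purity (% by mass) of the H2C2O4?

n(LiOH) = 0.2487 x 0.03913 = 0.009732 mol.
n(H2C2O4) = 0.009732 / 2 = 0.004866 mol.
mass of H2C2O4 = 0.004866 x 90.03 = 0.4381 g.
% purity = 0.4381 / 2.3208 x 100 = 18.9%.

18.9%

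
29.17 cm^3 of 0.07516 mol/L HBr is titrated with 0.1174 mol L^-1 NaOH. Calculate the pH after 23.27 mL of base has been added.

n(acid) = 0.07516 x 0.02917 = 0.002192 mol; n(NaOH) added = 0.1174 x 0.02327 = 0.002732 mol.
Base is in excess by 0.002732 - 0.002192 = 0.0005395 mol in a total volume of 0.05244 L.
[OH^-] = 0.0005395/0.05244 = 0.01029 M, so pOH = 1.99 and pH = 14.00 - 1.99 = 12.01.

12.01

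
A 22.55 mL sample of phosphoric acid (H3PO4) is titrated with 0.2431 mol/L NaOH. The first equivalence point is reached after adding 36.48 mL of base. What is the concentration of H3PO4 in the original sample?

0.393 M

n(NaOH) = 0.2431 x 0.03648 = 0.008868 mol.
At the first equivalence point, 1 mol OH^- react per mol H3PO4, so n(H3PO4) = 0.008868 / 1 = 0.008868 mol.
[H3PO4] = 0.008868 / 0.02255 L = 0.393 M.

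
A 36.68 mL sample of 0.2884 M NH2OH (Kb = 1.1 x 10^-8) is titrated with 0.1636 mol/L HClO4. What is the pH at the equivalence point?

n(NH2OH) = 0.2884 x 0.03668 = 0.01058 mol; V(HClO4) at equivalence = 0.01058/0.1636 = 0.06466 L.
At equivalence the base is fully converted to NH3OH+; total volume = 0.1013 L, so [NH3OH+] = 0.01058/0.1013 = 0.1044 M.
Ka(NH3OH+) = Kw/Kb = 1.0e-14 / 1.1 x 10^-8 = 9.09e-7.
[H^+] = sqrt(Ka x [NH3OH+]) = sqrt(9.09e-7 x 0.1044) = 0.000308 M.
pH = -log(0.000308) = 3.51.

3.51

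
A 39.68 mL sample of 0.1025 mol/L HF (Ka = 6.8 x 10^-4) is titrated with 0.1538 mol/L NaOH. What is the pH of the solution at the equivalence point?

7.98

n(HF) = 0.1025 x 0.03968 = 0.004067 mol; V(NaOH) at equivalence = 0.004067/0.1538 = 0.02644 L.
At equivalence all the acid is converted to F-; total volume = 0.03968 + 0.02644 = 0.06612 L, so [F-] = 0.004067/0.06612 = 0.06151 M.
Kb = Kw/Ka = 1.0e-14 / 6.8 x 10^-4 = 1.47e-11.
[OH^-] = sqrt(Kb x [F-]) = sqrt(1.47e-11 x 0.06151) = 9.51e-7 M.
pOH = 6.02, so pH = 14.00 - 6.02 = 7.98.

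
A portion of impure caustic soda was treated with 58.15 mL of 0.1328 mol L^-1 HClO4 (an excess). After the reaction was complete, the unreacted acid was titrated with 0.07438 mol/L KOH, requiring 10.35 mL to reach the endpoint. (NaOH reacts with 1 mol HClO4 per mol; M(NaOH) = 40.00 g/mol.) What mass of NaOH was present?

Total n(HClO4) added = 0.1328 x 0.05815 = 0.007722 mol.
n(KOH) used = 0.07438 x 0.01035 = 0.0007698 mol, which equals the excess n(HClO4).
So n(HClO4) consumed by the sample = 0.007722 - 0.0007698 = 0.006952 mol.
n(NaOH) = 0.006952 / 1 = 0.006952 mol.
mass = 0.006952 mol x 40.00 g/mol = 0.278 g.

0.278 g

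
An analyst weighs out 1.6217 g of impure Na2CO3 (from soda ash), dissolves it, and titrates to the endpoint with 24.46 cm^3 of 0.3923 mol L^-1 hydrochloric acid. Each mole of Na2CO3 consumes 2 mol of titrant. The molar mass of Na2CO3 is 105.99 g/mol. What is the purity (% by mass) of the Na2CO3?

n(HCl) = 0.3923 x 0.02446 = 0.009596 mol.
n(Na2CO3) = 0.009596 / 2 = 0.004798 mol.
mass of Na2CO3 = 0.004798 x 105.99 = 0.5085 g.
% purity = 0.5085 / 1.6217 x 100 = 31.4%.

31.4%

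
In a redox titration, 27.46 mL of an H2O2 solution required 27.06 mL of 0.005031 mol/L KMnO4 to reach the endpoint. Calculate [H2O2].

n(KMnO4) = 0.005031 x 0.02706 = 0.0001361 mol.
From the balanced equation, 2 mol KMnO4 reacts with 5 mol H2O2, so n(H2O2) = 0.0001361 x 5/2 = 0.0003403 mol.
[H2O2] = 0.0003403 / 0.02746 L = 0.0124 M.

0.0124 M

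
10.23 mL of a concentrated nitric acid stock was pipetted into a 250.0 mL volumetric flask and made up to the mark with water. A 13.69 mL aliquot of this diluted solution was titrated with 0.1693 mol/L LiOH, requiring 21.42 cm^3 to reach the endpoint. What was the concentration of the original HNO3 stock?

6.47 M

n(LiOH) = 0.1693 x 0.02142 = 0.003626 mol.
n(HNO3) in the aliquot = 0.003626 mol.
[diluted HNO3] = 0.003626 / 0.01369 = 0.2649 M.
Dilution factor = 250.0/10.23 = 24.44, so [stock] = 0.2649 x 24.44 = 6.47 M.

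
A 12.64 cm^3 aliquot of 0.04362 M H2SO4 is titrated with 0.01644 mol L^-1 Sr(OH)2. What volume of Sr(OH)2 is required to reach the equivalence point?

33.5 mL

n(H2SO4) = 0.04362 mol/L x 0.01264 L = 0.0005514 mol.
At equivalence n(Sr(OH)2) = n(H2SO4) = 0.0005514 mol.
V(Sr(OH)2) = 0.0005514 / 0.01644 = 0.03354 L = 33.5 mL.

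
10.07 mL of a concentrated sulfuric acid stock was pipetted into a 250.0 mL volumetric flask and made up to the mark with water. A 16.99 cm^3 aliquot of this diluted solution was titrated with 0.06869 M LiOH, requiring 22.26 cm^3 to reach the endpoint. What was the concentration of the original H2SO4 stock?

n(LiOH) = 0.06869 x 0.02226 = 0.001529 mol.
n(H2SO4) in the aliquot = 0.001529 x 1/2 = 0.0007645 mol.
[diluted H2SO4] = 0.0007645 / 0.01699 = 0.04500 M.
Dilution factor = 250.0/10.07 = 24.83, so [stock] = 0.04500 x 24.83 = 1.12 M.

1.12 M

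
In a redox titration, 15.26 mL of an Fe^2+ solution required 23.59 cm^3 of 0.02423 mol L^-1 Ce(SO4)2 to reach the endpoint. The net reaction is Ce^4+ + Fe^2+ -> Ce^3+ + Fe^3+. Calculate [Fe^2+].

0.0375 M

n(Ce(SO4)2) = 0.02423 x 0.02359 = 0.0005716 mol.
From the balanced equation, 1 mol Ce(SO4)2 reacts with 1 mol Fe^2+, so n(Fe^2+) = 0.0005716 x 1/1 = 0.0005716 mol.
[Fe^2+] = 0.0005716 / 0.01526 L = 0.0375 M.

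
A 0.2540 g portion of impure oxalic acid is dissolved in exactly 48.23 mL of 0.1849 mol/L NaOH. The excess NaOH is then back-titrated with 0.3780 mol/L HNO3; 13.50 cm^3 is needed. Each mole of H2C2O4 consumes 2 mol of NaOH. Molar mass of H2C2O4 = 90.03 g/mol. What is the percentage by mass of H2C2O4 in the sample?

67.6%

Total n(NaOH) added = 0.1849 x 0.04823 = 0.008918 mol.
n(HNO3) used = 0.3780 x 0.01350 = 0.005103 mol, which equals the excess n(NaOH).
So n(NaOH) consumed by the sample = 0.008918 - 0.005103 = 0.003815 mol.
n(H2C2O4) = 0.003815 / 2 = 0.001907 mol.
mass H2C2O4 = 0.001907 x 90.03 = 0.1717 g, so %H2C2O4 = 0.1717/0.2540 x 100 = 67.6%.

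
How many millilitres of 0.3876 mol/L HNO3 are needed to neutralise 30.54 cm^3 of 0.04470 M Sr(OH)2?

7.04 mL

n(Sr(OH)2) = 0.04470 mol/L x 0.03054 L = 0.001365 mol.
The neutralisation is 1 Sr(OH)2 : 2 HNO3, so n(HNO3) = 0.001365 x 2/1 = 0.002730 mol.
V(HNO3) = 0.002730 / 0.3876 = 0.007044 L = 7.04 mL.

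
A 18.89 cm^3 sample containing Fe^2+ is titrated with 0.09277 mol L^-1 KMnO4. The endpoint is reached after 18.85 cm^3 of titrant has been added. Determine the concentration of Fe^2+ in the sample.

0.463 M

n(KMnO4) = 0.09277 x 0.01885 = 0.001749 mol.
From the balanced equation, 1 mol KMnO4 reacts with 5 mol Fe^2+, so n(Fe^2+) = 0.001749 x 5/1 = 0.008744 mol.
[Fe^2+] = 0.008744 / 0.01889 L = 0.463 M.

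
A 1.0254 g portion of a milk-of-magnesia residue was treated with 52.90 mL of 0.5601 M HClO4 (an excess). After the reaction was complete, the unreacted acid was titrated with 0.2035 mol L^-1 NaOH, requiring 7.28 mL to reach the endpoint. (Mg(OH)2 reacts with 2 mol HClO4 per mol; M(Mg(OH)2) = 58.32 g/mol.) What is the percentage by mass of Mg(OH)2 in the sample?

80.0%

Total n(HClO4) added = 0.5601 x 0.05290 = 0.02963 mol.
n(NaOH) used = 0.2035 x 0.007280 = 0.001481 mol, which equals the excess n(HClO4).
So n(HClO4) consumed by the sample = 0.02963 - 0.001481 = 0.02815 mol.
n(Mg(OH)2) = 0.02815 / 2 = 0.01407 mol.
mass Mg(OH)2 = 0.01407 x 58.32 = 0.8208 g, so %Mg(OH)2 = 0.8208/1.0254 x 100 = 80.0%.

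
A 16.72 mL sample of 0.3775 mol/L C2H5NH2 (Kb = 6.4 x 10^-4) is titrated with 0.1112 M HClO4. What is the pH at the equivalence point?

5.94

n(C2H5NH2) = 0.3775 x 0.01672 = 0.006312 mol; V(HClO4) at equivalence = 0.006312/0.1112 = 0.05676 L.
At equivalence the base is fully converted to C2H5NH3+; total volume = 0.07348 L, so [C2H5NH3+] = 0.006312/0.07348 = 0.08590 M.
Ka(C2H5NH3+) = Kw/Kb = 1.0e-14 / 6.4 x 10^-4 = 1.56e-11.
[H^+] = sqrt(Ka x [C2H5NH3+]) = sqrt(1.56e-11 x 0.08590) = 1.16e-6 M.
pH = -log(1.16e-6) = 5.94.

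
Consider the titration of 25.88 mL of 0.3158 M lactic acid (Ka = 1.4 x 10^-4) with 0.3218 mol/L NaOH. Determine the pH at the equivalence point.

8.53

n(HC3H5O3) = 0.3158 x 0.02588 = 0.008173 mol; V(NaOH) at equivalence = 0.008173/0.3218 = 0.02540 L.
At equivalence all the acid is converted to C3H5O3-; total volume = 0.02588 + 0.02540 = 0.05128 L, so [C3H5O3-] = 0.008173/0.05128 = 0.1594 M.
Kb = Kw/Ka = 1.0e-14 / 1.4 x 10^-4 = 7.14e-11.
[OH^-] = sqrt(Kb x [C3H5O3-]) = sqrt(7.14e-11 x 0.1594) = 3.37e-6 M.
pOH = 5.47, so pH = 14.00 - 5.47 = 8.53.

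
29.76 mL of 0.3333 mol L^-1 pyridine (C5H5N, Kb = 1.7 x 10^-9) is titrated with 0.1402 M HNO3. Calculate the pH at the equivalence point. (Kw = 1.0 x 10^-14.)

3.12

n(C5H5N) = 0.3333 x 0.02976 = 0.009919 mol; V(HNO3) at equivalence = 0.009919/0.1402 = 0.07075 L.
At equivalence the base is fully converted to C5H5NH+; total volume = 0.1005 L, so [C5H5NH+] = 0.009919/0.1005 = 0.09869 M.
Ka(C5H5NH+) = Kw/Kb = 1.0e-14 / 1.7 x 10^-9 = 5.88e-6.
[H^+] = sqrt(Ka x [C5H5NH+]) = sqrt(5.88e-6 x 0.09869) = 0.000762 M.
pH = -log(0.000762) = 3.12.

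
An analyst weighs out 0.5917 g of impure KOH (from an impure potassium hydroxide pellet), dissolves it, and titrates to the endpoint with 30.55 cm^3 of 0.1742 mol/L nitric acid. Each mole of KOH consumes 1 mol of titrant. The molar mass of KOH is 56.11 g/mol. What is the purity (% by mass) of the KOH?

n(HNO3) = 0.1742 x 0.03055 = 0.005322 mol.
n(KOH) = 0.005322 / 1 = 0.005322 mol.
mass of KOH = 0.005322 x 56.11 = 0.2986 g.
% purity = 0.2986 / 0.5917 x 100 = 50.5%.

50.5%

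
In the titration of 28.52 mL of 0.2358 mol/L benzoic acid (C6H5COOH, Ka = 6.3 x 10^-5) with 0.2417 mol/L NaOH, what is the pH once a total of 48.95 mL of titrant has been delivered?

12.82

n(acid) = 0.2358 x 0.02852 = 0.006725 mol; n(NaOH) added = 0.2417 x 0.04895 = 0.01183 mol.
Base is in excess by 0.01183 - 0.006725 = 0.005106 mol in a total volume of 0.07747 L.
[OH^-] = 0.005106/0.07747 = 0.06591 M, so pOH = 1.18 and pH = 14.00 - 1.18 = 12.82.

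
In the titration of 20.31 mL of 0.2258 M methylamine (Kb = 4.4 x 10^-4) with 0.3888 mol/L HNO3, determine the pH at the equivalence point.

n(CH3NH2) = 0.2258 x 0.02031 = 0.004586 mol; V(HNO3) at equivalence = 0.004586/0.3888 = 0.01180 L.
At equivalence the base is fully converted to CH3NH3+; total volume = 0.03211 L, so [CH3NH3+] = 0.004586/0.03211 = 0.1428 M.
Ka(CH3NH3+) = Kw/Kb = 1.0e-14 / 4.4 x 10^-4 = 2.27e-11.
[H^+] = sqrt(Ka x [CH3NH3+]) = sqrt(2.27e-11 x 0.1428) = 1.80e-6 M.
pH = -log(1.80e-6) = 5.74.

5.74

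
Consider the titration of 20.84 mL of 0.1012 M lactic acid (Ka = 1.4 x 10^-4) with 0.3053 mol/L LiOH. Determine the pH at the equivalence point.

8.37

n(HC3H5O3) = 0.1012 x 0.02084 = 0.002109 mol; V(LiOH) at equivalence = 0.002109/0.3053 = 0.006908 L.
At equivalence all the acid is converted to C3H5O3-; total volume = 0.02084 + 0.006908 = 0.02775 L, so [C3H5O3-] = 0.002109/0.02775 = 0.07601 M.
Kb = Kw/Ka = 1.0e-14 / 1.4 x 10^-4 = 7.14e-11.
[OH^-] = sqrt(Kb x [C3H5O3-]) = sqrt(7.14e-11 x 0.07601) = 2.33e-6 M.
pOH = 5.63, so pH = 14.00 - 5.63 = 8.37.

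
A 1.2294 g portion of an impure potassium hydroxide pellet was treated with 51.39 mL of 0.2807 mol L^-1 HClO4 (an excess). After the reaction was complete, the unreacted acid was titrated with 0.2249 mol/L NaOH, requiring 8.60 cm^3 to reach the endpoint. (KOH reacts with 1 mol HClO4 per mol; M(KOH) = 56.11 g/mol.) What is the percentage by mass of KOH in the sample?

Total n(HClO4) added = 0.2807 x 0.05139 = 0.01443 mol.
n(NaOH) used = 0.2249 x 0.008600 = 0.001934 mol, which equals the excess n(HClO4).
So n(HClO4) consumed by the sample = 0.01443 - 0.001934 = 0.01249 mol.
n(KOH) = 0.01249 / 1 = 0.01249 mol.
mass KOH = 0.01249 x 56.11 = 0.7009 g, so %KOH = 0.7009/1.2294 x 100 = 57.0%.

57.0%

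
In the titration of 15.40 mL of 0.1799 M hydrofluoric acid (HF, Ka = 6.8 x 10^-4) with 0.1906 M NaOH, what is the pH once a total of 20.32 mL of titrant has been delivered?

n(acid) = 0.1799 x 0.01540 = 0.002770 mol; n(NaOH) added = 0.1906 x 0.02032 = 0.003873 mol.
Base is in excess by 0.003873 - 0.002770 = 0.001103 mol in a total volume of 0.03572 L.
[OH^-] = 0.001103/0.03572 = 0.03087 M, so pOH = 1.51 and pH = 14.00 - 1.51 = 12.49.

12.49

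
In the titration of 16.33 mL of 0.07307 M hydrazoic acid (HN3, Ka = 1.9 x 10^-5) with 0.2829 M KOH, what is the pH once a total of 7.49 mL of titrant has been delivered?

12.59

n(acid) = 0.07307 x 0.01633 = 0.001193 mol; n(KOH) added = 0.2829 x 0.007490 = 0.002119 mol.
Base is in excess by 0.002119 - 0.001193 = 0.0009257 mol in a total volume of 0.02382 L.
[OH^-] = 0.0009257/0.02382 = 0.03886 M, so pOH = 1.41 and pH = 14.00 - 1.41 = 12.59.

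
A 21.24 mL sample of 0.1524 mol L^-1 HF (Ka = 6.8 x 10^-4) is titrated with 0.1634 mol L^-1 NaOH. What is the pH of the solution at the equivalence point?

8.03

n(HF) = 0.1524 x 0.02124 = 0.003237 mol; V(NaOH) at equivalence = 0.003237/0.1634 = 0.01981 L.
At equivalence all the acid is converted to F-; total volume = 0.02124 + 0.01981 = 0.04105 L, so [F-] = 0.003237/0.04105 = 0.07885 M.
Kb = Kw/Ka = 1.0e-14 / 6.8 x 10^-4 = 1.47e-11.
[OH^-] = sqrt(Kb x [F-]) = sqrt(1.47e-11 x 0.07885) = 1.08e-6 M.
pOH = 5.97, so pH = 14.00 - 5.97 = 8.03.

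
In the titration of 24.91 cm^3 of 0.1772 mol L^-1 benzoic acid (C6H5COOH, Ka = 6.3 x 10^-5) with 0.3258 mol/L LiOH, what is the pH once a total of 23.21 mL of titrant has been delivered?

n(acid) = 0.1772 x 0.02491 = 0.004414 mol; n(LiOH) added = 0.3258 x 0.02321 = 0.007562 mol.
Base is in excess by 0.007562 - 0.004414 = 0.003148 mol in a total volume of 0.04812 L.
[OH^-] = 0.003148/0.04812 = 0.06541 M, so pOH = 1.18 and pH = 14.00 - 1.18 = 12.82.

12.82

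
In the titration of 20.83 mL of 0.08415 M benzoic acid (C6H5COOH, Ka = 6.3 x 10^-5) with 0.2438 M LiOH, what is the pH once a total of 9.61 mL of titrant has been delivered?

n(acid) = 0.08415 x 0.02083 = 0.001753 mol; n(LiOH) added = 0.2438 x 0.009610 = 0.002343 mol.
Base is in excess by 0.002343 - 0.001753 = 0.0005901 mol in a total volume of 0.03044 L.
[OH^-] = 0.0005901/0.03044 = 0.01938 M, so pOH = 1.71 and pH = 14.00 - 1.71 = 12.29.

12.29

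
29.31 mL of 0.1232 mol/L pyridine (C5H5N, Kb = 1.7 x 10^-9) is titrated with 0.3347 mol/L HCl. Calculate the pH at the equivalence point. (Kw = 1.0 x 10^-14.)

n(C5H5N) = 0.1232 x 0.02931 = 0.003611 mol; V(HCl) at equivalence = 0.003611/0.3347 = 0.01079 L.
At equivalence the base is fully converted to C5H5NH+; total volume = 0.04010 L, so [C5H5NH+] = 0.003611/0.04010 = 0.09005 M.
Ka(C5H5NH+) = Kw/Kb = 1.0e-14 / 1.7 x 10^-9 = 5.88e-6.
[H^+] = sqrt(Ka x [C5H5NH+]) = sqrt(5.88e-6 x 0.09005) = 0.000728 M.
pH = -log(0.000728) = 3.14.

3.14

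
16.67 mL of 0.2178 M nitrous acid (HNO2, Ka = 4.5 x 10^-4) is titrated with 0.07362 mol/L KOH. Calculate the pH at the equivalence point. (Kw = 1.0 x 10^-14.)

8.04

n(HNO2) = 0.2178 x 0.01667 = 0.003631 mol; V(KOH) at equivalence = 0.003631/0.07362 = 0.04932 L.
At equivalence all the acid is converted to NO2-; total volume = 0.01667 + 0.04932 = 0.06599 L, so [NO2-] = 0.003631/0.06599 = 0.05502 M.
Kb = Kw/Ka = 1.0e-14 / 4.5 x 10^-4 = 2.22e-11.
[OH^-] = sqrt(Kb x [NO2-]) = sqrt(2.22e-11 x 0.05502) = 1.11e-6 M.
pOH = 5.96, so pH = 14.00 - 5.96 = 8.04.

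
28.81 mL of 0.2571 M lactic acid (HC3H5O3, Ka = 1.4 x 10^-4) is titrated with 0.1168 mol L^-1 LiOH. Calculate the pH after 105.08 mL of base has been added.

n(acid) = 0.2571 x 0.02881 = 0.007407 mol; n(LiOH) added = 0.1168 x 0.1051 = 0.01227 mol.
Base is in excess by 0.01227 - 0.007407 = 0.004866 mol in a total volume of 0.1339 L.
[OH^-] = 0.004866/0.1339 = 0.03635 M, so pOH = 1.44 and pH = 14.00 - 1.44 = 12.56.

12.56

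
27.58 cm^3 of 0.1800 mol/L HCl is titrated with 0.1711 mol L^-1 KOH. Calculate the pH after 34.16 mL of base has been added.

n(acid) = 0.1800 x 0.02758 = 0.004964 mol; n(KOH) added = 0.1711 x 0.03416 = 0.005845 mol.
Base is in excess by 0.005845 - 0.004964 = 0.0008804 mol in a total volume of 0.06174 L.
[OH^-] = 0.0008804/0.06174 = 0.01426 M, so pOH = 1.85 and pH = 14.00 - 1.85 = 12.15.

12.15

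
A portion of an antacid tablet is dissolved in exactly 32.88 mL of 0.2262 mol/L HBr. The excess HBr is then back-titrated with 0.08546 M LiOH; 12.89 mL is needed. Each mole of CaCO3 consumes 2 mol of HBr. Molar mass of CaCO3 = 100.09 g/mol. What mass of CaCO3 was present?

Total n(HBr) added = 0.2262 x 0.03288 = 0.007437 mol.
n(LiOH) used = 0.08546 x 0.01289 = 0.001102 mol, which equals the excess n(HBr).
So n(HBr) consumed by the sample = 0.007437 - 0.001102 = 0.006336 mol.
n(CaCO3) = 0.006336 / 2 = 0.003168 mol.
mass = 0.003168 mol x 100.09 g/mol = 0.317 g.

0.317 g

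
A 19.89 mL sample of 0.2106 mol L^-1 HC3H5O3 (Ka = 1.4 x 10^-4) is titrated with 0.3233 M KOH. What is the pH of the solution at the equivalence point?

8.48

n(HC3H5O3) = 0.2106 x 0.01989 = 0.004189 mol; V(KOH) at equivalence = 0.004189/0.3233 = 0.01296 L.
At equivalence all the acid is converted to C3H5O3-; total volume = 0.01989 + 0.01296 = 0.03285 L, so [C3H5O3-] = 0.004189/0.03285 = 0.1275 M.
Kb = Kw/Ka = 1.0e-14 / 1.4 x 10^-4 = 7.14e-11.
[OH^-] = sqrt(Kb x [C3H5O3-]) = sqrt(7.14e-11 x 0.1275) = 3.02e-6 M.
pOH = 5.52, so pH = 14.00 - 5.52 = 8.48.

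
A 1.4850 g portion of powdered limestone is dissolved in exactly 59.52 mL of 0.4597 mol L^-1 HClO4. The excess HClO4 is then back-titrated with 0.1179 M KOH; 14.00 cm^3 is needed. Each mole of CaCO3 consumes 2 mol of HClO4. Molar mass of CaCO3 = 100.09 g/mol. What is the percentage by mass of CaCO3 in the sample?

Total n(HClO4) added = 0.4597 x 0.05952 = 0.02736 mol.
n(KOH) used = 0.1179 x 0.01400 = 0.001651 mol, which equals the excess n(HClO4).
So n(HClO4) consumed by the sample = 0.02736 - 0.001651 = 0.02571 mol.
n(CaCO3) = 0.02571 / 2 = 0.01286 mol.
mass CaCO3 = 0.01286 x 100.09 = 1.287 g, so %CaCO3 = 1.287/1.4850 x 100 = 86.6%.

86.6%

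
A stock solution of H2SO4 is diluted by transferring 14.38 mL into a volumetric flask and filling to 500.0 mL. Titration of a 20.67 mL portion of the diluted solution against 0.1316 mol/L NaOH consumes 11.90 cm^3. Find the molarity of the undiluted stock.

n(NaOH) = 0.1316 x 0.01190 = 0.001566 mol.
n(H2SO4) in the aliquot = 0.001566 x 1/2 = 0.0007830 mol.
[diluted H2SO4] = 0.0007830 / 0.02067 = 0.03788 M.
Dilution factor = 500.0/14.38 = 34.77, so [stock] = 0.03788 x 34.77 = 1.32 M.

1.32 M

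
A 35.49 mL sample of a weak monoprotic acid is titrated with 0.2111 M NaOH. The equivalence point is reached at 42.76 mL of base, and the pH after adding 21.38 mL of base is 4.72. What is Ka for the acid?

21.38 mL is half of the equivalence volume, so this is the half-equivalence point where [HA] = [A^-].
At half-equivalence pH = pKa, so pKa = 4.72.
Ka = 10^(-4.72) = 1.9 x 10^-5.

1.9 x 10^-5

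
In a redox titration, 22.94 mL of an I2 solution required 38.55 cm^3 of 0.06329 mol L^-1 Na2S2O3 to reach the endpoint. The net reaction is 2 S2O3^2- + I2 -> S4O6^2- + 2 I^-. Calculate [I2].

0.0532 M

n(Na2S2O3) = 0.06329 x 0.03855 = 0.002440 mol.
From the balanced equation, 2 mol Na2S2O3 reacts with 1 mol I2, so n(I2) = 0.002440 x 1/2 = 0.001220 mol.
[I2] = 0.001220 / 0.02294 L = 0.0532 M.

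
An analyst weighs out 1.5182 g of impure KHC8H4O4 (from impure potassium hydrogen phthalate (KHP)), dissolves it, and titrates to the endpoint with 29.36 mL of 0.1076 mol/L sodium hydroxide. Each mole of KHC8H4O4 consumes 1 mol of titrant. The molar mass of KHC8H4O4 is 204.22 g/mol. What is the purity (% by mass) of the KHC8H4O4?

42.5%

n(NaOH) = 0.1076 x 0.02936 = 0.003159 mol.
n(KHC8H4O4) = 0.003159 / 1 = 0.003159 mol.
mass of KHC8H4O4 = 0.003159 x 204.22 = 0.6452 g.
% purity = 0.6452 / 1.5182 x 100 = 42.5%.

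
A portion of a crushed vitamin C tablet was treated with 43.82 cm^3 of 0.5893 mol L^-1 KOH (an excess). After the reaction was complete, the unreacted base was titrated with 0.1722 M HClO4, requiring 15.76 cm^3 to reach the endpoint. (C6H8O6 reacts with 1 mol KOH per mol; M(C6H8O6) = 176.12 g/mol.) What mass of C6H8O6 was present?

Total n(KOH) added = 0.5893 x 0.04382 = 0.02582 mol.
n(HClO4) used = 0.1722 x 0.01576 = 0.002714 mol, which equals the excess n(KOH).
So n(KOH) consumed by the sample = 0.02582 - 0.002714 = 0.02311 mol.
n(C6H8O6) = 0.02311 / 1 = 0.02311 mol.
mass = 0.02311 mol x 176.12 g/mol = 4.07 g.

4.07 g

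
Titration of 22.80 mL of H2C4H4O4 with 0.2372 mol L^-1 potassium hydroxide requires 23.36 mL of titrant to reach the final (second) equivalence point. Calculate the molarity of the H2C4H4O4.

0.122 M

n(KOH) = 0.2372 x 0.02336 = 0.005541 mol.
At the final (second) equivalence point, 2 mol OH^- react per mol H2C4H4O4, so n(H2C4H4O4) = 0.005541 / 2 = 0.002770 mol.
[H2C4H4O4] = 0.002770 / 0.02280 L = 0.122 M.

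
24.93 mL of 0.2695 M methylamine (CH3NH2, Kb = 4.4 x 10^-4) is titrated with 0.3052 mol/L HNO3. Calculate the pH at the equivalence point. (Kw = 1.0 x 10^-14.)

5.74

n(CH3NH2) = 0.2695 x 0.02493 = 0.006719 mol; V(HNO3) at equivalence = 0.006719/0.3052 = 0.02201 L.
At equivalence the base is fully converted to CH3NH3+; total volume = 0.04694 L, so [CH3NH3+] = 0.006719/0.04694 = 0.1431 M.
Ka(CH3NH3+) = Kw/Kb = 1.0e-14 / 4.4 x 10^-4 = 2.27e-11.
[H^+] = sqrt(Ka x [CH3NH3+]) = sqrt(2.27e-11 x 0.1431) = 1.80e-6 M.
pH = -log(1.80e-6) = 5.74.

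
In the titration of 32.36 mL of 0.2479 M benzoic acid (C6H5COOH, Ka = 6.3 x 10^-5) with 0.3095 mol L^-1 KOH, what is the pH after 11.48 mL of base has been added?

4.10

Initial n(C6H5COOH) = 0.2479 x 0.03236 = 0.008022 mol.
n(KOH) added = 0.3095 x 0.01148 = 0.003553 mol, converting that many moles of C6H5COOH to C6H5COO-.
Remaining n(C6H5COOH) = 0.004469 mol; n(C6H5COO-) = 0.003553 mol.
By Henderson-Hasselbalch, pH = pKa + log([A^-]/[HA]) = 4.20 + log(0.003553/0.004469) = 4.20 + (-0.10) = 4.10.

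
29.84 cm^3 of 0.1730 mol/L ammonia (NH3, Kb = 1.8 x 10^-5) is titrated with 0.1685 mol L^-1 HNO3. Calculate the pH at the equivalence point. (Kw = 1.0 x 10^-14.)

n(NH3) = 0.1730 x 0.02984 = 0.005162 mol; V(HNO3) at equivalence = 0.005162/0.1685 = 0.03064 L.
At equivalence the base is fully converted to NH4+; total volume = 0.06048 L, so [NH4+] = 0.005162/0.06048 = 0.08536 M.
Ka(NH4+) = Kw/Kb = 1.0e-14 / 1.8 x 10^-5 = 5.56e-10.
[H^+] = sqrt(Ka x [NH4+]) = sqrt(5.56e-10 x 0.08536) = 6.89e-6 M.
pH = -log(6.89e-6) = 5.16.

5.16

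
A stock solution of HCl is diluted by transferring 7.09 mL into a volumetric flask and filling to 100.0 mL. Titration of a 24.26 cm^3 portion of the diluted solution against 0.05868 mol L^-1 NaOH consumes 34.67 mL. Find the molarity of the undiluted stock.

n(NaOH) = 0.05868 x 0.03467 = 0.002034 mol.
n(HCl) in the aliquot = 0.002034 mol.
[diluted HCl] = 0.002034 / 0.02426 = 0.08386 M.
Dilution factor = 100.0/7.090 = 14.10, so [stock] = 0.08386 x 14.10 = 1.18 M.

1.18 M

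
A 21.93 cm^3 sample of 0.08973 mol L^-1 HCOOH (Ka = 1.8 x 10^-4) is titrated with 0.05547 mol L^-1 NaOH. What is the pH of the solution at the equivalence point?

n(HCOOH) = 0.08973 x 0.02193 = 0.001968 mol; V(NaOH) at equivalence = 0.001968/0.05547 = 0.03547 L.
At equivalence all the acid is converted to HCOO-; total volume = 0.02193 + 0.03547 = 0.05740 L, so [HCOO-] = 0.001968/0.05740 = 0.03428 M.
Kb = Kw/Ka = 1.0e-14 / 1.8 x 10^-4 = 5.56e-11.
[OH^-] = sqrt(Kb x [HCOO-]) = sqrt(5.56e-11 x 0.03428) = 1.38e-6 M.
pOH = 5.86, so pH = 14.00 - 5.86 = 8.14.

8.14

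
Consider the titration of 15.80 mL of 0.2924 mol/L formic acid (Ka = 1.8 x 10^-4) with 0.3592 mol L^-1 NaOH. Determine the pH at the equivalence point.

n(HCOOH) = 0.2924 x 0.01580 = 0.004620 mol; V(NaOH) at equivalence = 0.004620/0.3592 = 0.01286 L.
At equivalence all the acid is converted to HCOO-; total volume = 0.01580 + 0.01286 = 0.02866 L, so [HCOO-] = 0.004620/0.02866 = 0.1612 M.
Kb = Kw/Ka = 1.0e-14 / 1.8 x 10^-4 = 5.56e-11.
[OH^-] = sqrt(Kb x [HCOO-]) = sqrt(5.56e-11 x 0.1612) = 2.99e-6 M.
pOH = 5.52, so pH = 14.00 - 5.52 = 8.48.

8.48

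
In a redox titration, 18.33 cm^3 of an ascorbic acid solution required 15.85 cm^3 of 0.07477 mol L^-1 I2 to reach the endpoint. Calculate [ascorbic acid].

0.0647 M

n(I2) = 0.07477 x 0.01585 = 0.001185 mol.
From the balanced equation, 1 mol I2 reacts with 1 mol ascorbic acid, so n(ascorbic acid) = 0.001185 x 1/1 = 0.001185 mol.
[ascorbic acid] = 0.001185 / 0.01833 L = 0.0647 M.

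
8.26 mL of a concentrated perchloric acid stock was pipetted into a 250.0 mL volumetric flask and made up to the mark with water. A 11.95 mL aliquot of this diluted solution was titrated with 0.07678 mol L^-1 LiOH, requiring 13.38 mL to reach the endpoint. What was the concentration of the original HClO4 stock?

2.60 M

n(LiOH) = 0.07678 x 0.01338 = 0.001027 mol.
n(HClO4) in the aliquot = 0.001027 mol.
[diluted HClO4] = 0.001027 / 0.01195 = 0.08597 M.
Dilution factor = 250.0/8.260 = 30.27, so [stock] = 0.08597 x 30.27 = 2.60 M.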